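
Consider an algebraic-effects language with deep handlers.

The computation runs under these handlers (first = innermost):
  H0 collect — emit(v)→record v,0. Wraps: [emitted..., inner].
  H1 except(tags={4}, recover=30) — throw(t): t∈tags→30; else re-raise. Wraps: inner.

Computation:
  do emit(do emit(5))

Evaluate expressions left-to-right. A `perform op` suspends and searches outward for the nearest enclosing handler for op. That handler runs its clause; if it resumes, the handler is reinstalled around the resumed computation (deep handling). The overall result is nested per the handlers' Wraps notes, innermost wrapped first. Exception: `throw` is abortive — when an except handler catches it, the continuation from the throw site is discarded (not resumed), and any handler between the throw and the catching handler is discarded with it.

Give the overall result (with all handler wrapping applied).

Answer: [5, 0, 0]

Working:
emit(5) @ H0 ⇒ out+=5
emit(0) @ H0 ⇒ out+=0
H0 returns [5, 0, 0]
H1 returns [5, 0, 0]
= [5, 0, 0]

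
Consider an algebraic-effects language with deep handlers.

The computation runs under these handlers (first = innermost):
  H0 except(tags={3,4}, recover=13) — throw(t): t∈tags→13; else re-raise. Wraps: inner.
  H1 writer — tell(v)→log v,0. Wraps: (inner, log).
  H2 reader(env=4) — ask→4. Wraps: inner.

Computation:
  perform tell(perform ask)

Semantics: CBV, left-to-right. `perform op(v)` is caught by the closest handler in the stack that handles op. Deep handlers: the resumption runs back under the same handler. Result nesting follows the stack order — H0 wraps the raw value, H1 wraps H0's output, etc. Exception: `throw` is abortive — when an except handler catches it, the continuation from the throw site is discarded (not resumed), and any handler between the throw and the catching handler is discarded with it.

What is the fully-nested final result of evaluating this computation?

Step-by-step:
ask @ H2 ⇒ 4
tell(4) @ H1 ⇒ log+=4
H0 returns 0
H1 returns (0, (4))
H2 returns (0, (4))
= (0, (4))

Answer: (0, (4))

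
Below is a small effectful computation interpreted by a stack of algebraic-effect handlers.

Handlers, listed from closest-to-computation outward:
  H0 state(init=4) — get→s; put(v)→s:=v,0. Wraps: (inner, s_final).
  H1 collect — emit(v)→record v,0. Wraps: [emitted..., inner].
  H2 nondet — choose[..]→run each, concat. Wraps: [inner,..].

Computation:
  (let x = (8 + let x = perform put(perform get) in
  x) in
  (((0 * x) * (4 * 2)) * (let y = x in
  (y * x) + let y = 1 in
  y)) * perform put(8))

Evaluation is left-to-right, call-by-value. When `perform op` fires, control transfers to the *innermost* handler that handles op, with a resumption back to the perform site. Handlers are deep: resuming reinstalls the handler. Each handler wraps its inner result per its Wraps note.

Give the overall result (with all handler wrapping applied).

Answer: [[(0, 8)]]

Working:
get @ H0 ⇒ 4
put(4) @ H0 ⇒ s:=4
put(8) @ H0 ⇒ s:=8
H0 returns (0, 8)
H1 returns [(0, 8)]
H2 returns [[(0, 8)]]
= [[(0, 8)]]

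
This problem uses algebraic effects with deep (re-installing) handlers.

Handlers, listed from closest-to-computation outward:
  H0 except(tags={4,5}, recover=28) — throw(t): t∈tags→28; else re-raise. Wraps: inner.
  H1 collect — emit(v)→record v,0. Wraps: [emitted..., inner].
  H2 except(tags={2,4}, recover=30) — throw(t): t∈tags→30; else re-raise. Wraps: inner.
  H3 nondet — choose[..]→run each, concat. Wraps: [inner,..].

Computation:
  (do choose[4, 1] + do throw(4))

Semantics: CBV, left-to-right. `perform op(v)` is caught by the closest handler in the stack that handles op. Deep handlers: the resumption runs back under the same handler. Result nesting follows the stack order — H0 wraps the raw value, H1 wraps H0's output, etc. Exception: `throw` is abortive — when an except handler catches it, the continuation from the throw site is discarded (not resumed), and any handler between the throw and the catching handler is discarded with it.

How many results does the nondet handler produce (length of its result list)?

Working:
choose[4, 1] @ H3
  branch[0] choose=4:
    throw(4) @ H0 caught ⇒ 28
    H1 returns [28]
    H2 returns [28]
    H3 returns [[28]]
  branch[1] choose=1:
    throw(4) @ H0 caught ⇒ 28
    H1 returns [28]
    H2 returns [28]
    H3 returns [[28]]
= [[28], [28]]

Answer: 2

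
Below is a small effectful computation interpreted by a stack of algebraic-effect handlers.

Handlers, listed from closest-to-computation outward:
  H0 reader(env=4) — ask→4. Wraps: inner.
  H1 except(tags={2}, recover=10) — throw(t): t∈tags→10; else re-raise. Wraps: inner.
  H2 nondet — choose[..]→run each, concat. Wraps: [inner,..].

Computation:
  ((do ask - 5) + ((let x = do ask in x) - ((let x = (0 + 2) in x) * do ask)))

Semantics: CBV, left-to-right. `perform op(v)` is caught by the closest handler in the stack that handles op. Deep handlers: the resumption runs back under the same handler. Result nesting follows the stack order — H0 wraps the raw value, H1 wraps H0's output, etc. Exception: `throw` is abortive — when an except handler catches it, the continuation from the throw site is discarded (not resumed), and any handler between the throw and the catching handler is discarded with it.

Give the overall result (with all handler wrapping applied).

Answer: [-5]

Working:
ask @ H0 ⇒ 4
ask @ H0 ⇒ 4
ask @ H0 ⇒ 4
H0 returns -5
H1 returns -5
H2 returns [-5]
= [-5]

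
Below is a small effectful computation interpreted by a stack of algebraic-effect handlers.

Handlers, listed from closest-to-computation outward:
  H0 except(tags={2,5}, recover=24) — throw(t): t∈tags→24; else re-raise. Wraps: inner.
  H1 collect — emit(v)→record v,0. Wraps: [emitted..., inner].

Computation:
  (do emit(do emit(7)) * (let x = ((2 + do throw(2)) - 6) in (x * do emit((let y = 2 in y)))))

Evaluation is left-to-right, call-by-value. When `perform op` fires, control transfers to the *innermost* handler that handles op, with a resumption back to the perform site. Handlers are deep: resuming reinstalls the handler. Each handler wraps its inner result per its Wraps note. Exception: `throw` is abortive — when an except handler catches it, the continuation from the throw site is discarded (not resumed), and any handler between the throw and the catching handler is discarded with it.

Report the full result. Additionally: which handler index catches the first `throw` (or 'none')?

Evaluation trace:
emit(7) @ H1 ⇒ out+=7
emit(0) @ H1 ⇒ out+=0
throw(2) @ H0 caught ⇒ 24
H1 returns [7, 0, 24]
= [7, 0, 24]

Answer: [7, 0, 24] ; first throw caught by: H0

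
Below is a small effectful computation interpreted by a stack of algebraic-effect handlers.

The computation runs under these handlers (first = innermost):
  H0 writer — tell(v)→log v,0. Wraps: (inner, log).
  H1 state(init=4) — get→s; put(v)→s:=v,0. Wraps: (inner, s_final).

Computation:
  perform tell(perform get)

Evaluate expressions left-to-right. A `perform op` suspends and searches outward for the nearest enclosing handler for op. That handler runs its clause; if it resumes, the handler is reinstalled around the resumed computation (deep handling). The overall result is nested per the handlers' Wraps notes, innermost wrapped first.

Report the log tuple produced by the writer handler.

Evaluation trace:
get @ H1 ⇒ 4
tell(4) @ H0 ⇒ log+=4
H0 returns (0, (4))
H1 returns ((0, (4)), 4)
= ((0, (4)), 4)

Answer: (4)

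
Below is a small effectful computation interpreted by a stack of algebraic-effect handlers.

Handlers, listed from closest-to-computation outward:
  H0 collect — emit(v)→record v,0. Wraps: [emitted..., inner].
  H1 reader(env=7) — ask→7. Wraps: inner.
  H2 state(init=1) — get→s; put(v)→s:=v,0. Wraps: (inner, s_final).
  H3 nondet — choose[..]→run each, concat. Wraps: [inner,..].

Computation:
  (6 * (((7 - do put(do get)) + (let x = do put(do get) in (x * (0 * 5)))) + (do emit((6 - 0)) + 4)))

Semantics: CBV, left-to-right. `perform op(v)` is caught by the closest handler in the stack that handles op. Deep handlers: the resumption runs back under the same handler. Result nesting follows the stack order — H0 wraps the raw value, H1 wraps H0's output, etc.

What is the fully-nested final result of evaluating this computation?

Step-by-step:
get @ H2 ⇒ 1
put(1) @ H2 ⇒ s:=1
get @ H2 ⇒ 1
put(1) @ H2 ⇒ s:=1
emit(6) @ H0 ⇒ out+=6
H0 returns [6, 66]
H1 returns [6, 66]
H2 returns ([6, 66], 1)
H3 returns [([6, 66], 1)]
= [([6, 66], 1)]

Answer: [([6, 66], 1)]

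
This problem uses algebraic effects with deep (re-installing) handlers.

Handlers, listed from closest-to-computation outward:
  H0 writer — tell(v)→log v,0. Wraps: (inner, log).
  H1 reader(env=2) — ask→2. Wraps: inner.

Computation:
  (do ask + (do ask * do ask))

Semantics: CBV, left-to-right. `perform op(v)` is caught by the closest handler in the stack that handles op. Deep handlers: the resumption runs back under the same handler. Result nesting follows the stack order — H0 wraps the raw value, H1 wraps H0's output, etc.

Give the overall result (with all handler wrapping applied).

Step-by-step:
ask @ H1 ⇒ 2
ask @ H1 ⇒ 2
ask @ H1 ⇒ 2
H0 returns (6, ())
H1 returns (6, ())
= (6, ())

Answer: (6, ())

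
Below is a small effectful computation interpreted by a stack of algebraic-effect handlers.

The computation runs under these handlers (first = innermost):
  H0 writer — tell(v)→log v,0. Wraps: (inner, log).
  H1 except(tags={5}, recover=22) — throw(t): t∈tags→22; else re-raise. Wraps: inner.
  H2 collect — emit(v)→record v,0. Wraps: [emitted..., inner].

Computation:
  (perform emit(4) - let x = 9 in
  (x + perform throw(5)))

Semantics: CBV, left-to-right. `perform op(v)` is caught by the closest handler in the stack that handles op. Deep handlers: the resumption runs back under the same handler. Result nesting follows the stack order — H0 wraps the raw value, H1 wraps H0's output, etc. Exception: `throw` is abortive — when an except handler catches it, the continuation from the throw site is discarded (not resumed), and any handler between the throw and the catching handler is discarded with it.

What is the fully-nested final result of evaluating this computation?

Answer: [4, 22]

Evaluation trace:
emit(4) @ H2 ⇒ out+=4
throw(5) @ H1 caught ⇒ 22
H2 returns [4, 22]
= [4, 22]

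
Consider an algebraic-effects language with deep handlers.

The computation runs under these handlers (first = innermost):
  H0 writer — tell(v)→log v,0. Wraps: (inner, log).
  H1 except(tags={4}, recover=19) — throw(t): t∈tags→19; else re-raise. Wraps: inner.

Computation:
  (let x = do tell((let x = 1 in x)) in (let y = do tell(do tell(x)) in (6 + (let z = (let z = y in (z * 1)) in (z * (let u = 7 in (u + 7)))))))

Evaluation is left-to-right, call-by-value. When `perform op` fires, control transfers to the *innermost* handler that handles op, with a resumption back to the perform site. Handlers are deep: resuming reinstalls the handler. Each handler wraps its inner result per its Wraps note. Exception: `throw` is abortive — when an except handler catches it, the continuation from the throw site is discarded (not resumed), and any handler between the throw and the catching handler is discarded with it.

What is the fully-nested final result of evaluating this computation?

Answer: (6, (1, 0, 0))

Evaluation trace:
tell(1) @ H0 ⇒ log+=1
tell(0) @ H0 ⇒ log+=0
tell(0) @ H0 ⇒ log+=0
H0 returns (6, (1, 0, 0))
H1 returns (6, (1, 0, 0))
= (6, (1, 0, 0))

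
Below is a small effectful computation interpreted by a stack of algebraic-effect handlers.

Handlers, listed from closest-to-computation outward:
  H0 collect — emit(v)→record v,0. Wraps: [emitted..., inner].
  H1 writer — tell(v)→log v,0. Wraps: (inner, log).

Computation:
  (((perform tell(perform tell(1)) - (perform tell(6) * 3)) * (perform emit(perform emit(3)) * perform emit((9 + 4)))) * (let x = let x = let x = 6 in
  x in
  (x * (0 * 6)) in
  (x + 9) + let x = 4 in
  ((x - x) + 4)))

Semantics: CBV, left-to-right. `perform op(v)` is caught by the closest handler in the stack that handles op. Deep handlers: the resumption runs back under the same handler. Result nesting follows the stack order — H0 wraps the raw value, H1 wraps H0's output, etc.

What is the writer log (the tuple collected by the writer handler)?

Step-by-step:
tell(1) @ H1 ⇒ log+=1
tell(0) @ H1 ⇒ log+=0
tell(6) @ H1 ⇒ log+=6
emit(3) @ H0 ⇒ out+=3
emit(0) @ H0 ⇒ out+=0
emit(13) @ H0 ⇒ out+=13
H0 returns [3, 0, 13, 0]
H1 returns ([3, 0, 13, 0], (1, 0, 6))
= ([3, 0, 13, 0], (1, 0, 6))

Answer: (1, 0, 6)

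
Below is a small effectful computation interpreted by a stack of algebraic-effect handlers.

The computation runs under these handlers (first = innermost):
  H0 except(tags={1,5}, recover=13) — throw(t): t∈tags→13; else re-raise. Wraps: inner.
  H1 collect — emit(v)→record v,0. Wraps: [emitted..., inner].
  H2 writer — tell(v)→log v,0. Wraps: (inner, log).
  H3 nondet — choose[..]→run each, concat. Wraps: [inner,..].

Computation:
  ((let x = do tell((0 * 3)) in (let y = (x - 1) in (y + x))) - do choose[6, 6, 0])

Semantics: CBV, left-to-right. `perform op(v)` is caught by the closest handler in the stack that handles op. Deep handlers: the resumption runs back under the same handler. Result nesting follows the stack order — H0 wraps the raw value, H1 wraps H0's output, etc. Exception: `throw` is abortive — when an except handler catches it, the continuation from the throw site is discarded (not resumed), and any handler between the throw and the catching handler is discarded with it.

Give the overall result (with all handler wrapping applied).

Answer: [([-7], (0)), ([-7], (0)), ([-1], (0))]

Working:
tell(0) @ H2 ⇒ log+=0
choose[6, 6, 0] @ H3
  branch[0] choose=6:
    H0 returns -7
    H1 returns [-7]
    H2 returns ([-7], (0))
    H3 returns [([-7], (0))]
  branch[1] choose=6:
    H0 returns -7
    H1 returns [-7]
    H2 returns ([-7], (0))
    H3 returns [([-7], (0))]
  branch[2] choose=0:
    H0 returns -1
    H1 returns [-1]
    H2 returns ([-1], (0))
    H3 returns [([-1], (0))]
= [([-7], (0)), ([-7], (0)), ([-1], (0))]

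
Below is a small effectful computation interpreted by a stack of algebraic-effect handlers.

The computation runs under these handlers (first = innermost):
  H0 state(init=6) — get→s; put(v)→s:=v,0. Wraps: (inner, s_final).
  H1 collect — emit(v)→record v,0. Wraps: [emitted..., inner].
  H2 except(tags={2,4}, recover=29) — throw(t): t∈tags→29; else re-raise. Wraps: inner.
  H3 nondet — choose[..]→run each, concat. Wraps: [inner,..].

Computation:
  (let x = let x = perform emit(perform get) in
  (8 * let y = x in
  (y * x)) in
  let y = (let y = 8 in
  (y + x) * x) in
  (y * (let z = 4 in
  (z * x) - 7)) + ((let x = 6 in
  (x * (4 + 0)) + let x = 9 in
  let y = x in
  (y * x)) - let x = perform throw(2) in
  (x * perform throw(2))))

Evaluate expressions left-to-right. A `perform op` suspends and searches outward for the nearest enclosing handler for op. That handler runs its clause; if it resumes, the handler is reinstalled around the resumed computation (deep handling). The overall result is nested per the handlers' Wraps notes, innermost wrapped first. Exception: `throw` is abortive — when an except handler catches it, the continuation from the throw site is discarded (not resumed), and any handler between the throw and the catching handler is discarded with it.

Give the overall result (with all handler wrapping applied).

Answer: [29]

Evaluation trace:
get @ H0 ⇒ 6
emit(6) @ H1 ⇒ out+=6
throw(2) @ H2 caught ⇒ 29
H3 returns [29]
= [29]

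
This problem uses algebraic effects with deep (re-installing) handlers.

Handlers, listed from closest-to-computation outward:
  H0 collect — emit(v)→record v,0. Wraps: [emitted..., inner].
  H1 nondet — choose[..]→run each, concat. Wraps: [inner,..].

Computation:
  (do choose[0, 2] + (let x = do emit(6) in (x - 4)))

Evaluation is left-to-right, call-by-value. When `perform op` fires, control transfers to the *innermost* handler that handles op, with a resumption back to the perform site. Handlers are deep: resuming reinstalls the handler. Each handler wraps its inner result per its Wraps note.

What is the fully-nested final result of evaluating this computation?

Step-by-step:
choose[0, 2] @ H1
  branch[0] choose=0:
    emit(6) @ H0 ⇒ out+=6
    H0 returns [6, -4]
    H1 returns [[6, -4]]
  branch[1] choose=2:
    emit(6) @ H0 ⇒ out+=6
    H0 returns [6, -2]
    H1 returns [[6, -2]]
= [[6, -4], [6, -2]]

Answer: [[6, -4], [6, -2]]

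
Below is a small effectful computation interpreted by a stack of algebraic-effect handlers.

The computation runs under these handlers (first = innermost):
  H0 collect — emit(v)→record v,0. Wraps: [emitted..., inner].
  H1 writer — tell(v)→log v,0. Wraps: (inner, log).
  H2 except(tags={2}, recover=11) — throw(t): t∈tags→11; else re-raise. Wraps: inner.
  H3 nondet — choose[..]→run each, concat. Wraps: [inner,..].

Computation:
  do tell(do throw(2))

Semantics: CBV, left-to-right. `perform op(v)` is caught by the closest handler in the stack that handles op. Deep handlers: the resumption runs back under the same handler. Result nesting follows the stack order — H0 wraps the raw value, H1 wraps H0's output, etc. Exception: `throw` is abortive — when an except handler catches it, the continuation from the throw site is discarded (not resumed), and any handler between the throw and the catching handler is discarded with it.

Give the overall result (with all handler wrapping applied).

Answer: [11]

Evaluation trace:
throw(2) @ H2 caught ⇒ 11
H3 returns [11]
= [11]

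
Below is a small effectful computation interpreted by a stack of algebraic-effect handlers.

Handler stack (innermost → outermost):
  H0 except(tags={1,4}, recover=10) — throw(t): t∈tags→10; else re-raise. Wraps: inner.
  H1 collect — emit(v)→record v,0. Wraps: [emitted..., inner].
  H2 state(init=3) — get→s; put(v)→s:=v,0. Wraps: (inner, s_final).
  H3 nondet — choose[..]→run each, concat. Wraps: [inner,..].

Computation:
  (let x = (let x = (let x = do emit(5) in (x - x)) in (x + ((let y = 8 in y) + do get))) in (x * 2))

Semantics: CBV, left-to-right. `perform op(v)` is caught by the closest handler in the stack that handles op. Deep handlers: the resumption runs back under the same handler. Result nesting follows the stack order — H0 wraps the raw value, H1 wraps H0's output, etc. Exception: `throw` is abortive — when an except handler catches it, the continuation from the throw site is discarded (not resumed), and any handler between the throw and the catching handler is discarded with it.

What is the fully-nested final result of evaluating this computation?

Step-by-step:
emit(5) @ H1 ⇒ out+=5
get @ H2 ⇒ 3
H0 returns 22
H1 returns [5, 22]
H2 returns ([5, 22], 3)
H3 returns [([5, 22], 3)]
= [([5, 22], 3)]

Answer: [([5, 22], 3)]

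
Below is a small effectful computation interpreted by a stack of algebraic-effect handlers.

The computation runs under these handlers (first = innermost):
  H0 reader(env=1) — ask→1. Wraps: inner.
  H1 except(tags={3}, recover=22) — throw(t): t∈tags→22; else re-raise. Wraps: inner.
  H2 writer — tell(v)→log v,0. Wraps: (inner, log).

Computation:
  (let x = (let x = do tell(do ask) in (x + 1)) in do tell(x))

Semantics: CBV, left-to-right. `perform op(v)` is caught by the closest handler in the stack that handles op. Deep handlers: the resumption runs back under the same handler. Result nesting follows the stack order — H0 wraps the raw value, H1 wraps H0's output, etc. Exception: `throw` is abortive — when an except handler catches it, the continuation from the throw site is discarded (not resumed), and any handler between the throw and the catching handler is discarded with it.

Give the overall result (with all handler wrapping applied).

Answer: (0, (1, 1))

Working:
ask @ H0 ⇒ 1
tell(1) @ H2 ⇒ log+=1
tell(1) @ H2 ⇒ log+=1
H0 returns 0
H1 returns 0
H2 returns (0, (1, 1))
= (0, (1, 1))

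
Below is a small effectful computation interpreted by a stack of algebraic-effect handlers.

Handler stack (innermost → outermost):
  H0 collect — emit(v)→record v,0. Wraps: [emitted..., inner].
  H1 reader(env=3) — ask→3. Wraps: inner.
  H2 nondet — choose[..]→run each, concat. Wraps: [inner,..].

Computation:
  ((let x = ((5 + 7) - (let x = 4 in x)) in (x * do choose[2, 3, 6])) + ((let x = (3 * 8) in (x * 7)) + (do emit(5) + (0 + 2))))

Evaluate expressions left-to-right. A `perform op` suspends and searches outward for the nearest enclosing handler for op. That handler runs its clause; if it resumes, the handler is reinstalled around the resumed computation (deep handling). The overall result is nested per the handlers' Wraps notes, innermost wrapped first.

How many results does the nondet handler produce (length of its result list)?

Answer: 3

Step-by-step:
choose[2, 3, 6] @ H2
  branch[0] choose=2:
    emit(5) @ H0 ⇒ out+=5
    H0 returns [5, 186]
    H1 returns [5, 186]
    H2 returns [[5, 186]]
  branch[1] choose=3:
    emit(5) @ H0 ⇒ out+=5
    H0 returns [5, 194]
    H1 returns [5, 194]
    H2 returns [[5, 194]]
  branch[2] choose=6:
    emit(5) @ H0 ⇒ out+=5
    H0 returns [5, 218]
    H1 returns [5, 218]
    H2 returns [[5, 218]]
= [[5, 186], [5, 194], [5, 218]]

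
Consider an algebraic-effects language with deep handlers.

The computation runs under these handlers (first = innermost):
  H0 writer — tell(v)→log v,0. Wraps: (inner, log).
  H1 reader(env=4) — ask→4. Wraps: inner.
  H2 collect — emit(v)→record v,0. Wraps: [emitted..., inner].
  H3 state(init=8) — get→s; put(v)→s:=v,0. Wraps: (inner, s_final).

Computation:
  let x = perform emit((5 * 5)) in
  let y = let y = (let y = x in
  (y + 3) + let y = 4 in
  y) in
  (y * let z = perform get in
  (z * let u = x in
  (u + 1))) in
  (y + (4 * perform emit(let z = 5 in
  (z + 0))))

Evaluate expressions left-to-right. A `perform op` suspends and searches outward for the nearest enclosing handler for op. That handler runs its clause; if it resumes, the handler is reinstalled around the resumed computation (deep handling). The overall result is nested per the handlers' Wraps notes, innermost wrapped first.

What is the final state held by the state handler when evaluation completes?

Evaluation trace:
emit(25) @ H2 ⇒ out+=25
get @ H3 ⇒ 8
emit(5) @ H2 ⇒ out+=5
H0 returns (56, ())
H1 returns (56, ())
H2 returns [25, 5, (56, ())]
H3 returns ([25, 5, (56, ())], 8)
= ([25, 5, (56, ())], 8)

Answer: 8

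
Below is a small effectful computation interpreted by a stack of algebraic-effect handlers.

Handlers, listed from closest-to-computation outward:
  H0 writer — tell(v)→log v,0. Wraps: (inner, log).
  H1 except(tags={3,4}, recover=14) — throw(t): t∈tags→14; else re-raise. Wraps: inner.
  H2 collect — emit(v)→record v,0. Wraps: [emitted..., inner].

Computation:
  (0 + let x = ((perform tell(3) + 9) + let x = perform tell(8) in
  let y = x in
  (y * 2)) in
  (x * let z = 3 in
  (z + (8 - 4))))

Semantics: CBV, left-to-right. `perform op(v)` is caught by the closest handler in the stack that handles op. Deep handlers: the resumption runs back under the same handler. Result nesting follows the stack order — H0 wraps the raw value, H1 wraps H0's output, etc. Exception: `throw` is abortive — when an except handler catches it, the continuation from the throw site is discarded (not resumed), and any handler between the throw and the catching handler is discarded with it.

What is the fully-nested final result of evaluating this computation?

Answer: [(63, (3, 8))]

Evaluation trace:
tell(3) @ H0 ⇒ log+=3
tell(8) @ H0 ⇒ log+=8
H0 returns (63, (3, 8))
H1 returns (63, (3, 8))
H2 returns [(63, (3, 8))]
= [(63, (3, 8))]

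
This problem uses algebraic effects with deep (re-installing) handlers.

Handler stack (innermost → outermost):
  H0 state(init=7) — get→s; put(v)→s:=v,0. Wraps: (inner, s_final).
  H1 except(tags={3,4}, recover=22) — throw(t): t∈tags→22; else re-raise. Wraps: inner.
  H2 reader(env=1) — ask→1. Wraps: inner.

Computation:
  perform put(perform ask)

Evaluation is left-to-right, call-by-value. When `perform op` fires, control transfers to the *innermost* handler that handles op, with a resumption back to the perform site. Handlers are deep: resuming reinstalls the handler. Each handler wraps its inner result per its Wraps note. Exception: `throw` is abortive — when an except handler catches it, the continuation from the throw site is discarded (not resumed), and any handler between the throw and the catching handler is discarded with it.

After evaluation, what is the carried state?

Answer: 1

Step-by-step:
ask @ H2 ⇒ 1
put(1) @ H0 ⇒ s:=1
H0 returns (0, 1)
H1 returns (0, 1)
H2 returns (0, 1)
= (0, 1)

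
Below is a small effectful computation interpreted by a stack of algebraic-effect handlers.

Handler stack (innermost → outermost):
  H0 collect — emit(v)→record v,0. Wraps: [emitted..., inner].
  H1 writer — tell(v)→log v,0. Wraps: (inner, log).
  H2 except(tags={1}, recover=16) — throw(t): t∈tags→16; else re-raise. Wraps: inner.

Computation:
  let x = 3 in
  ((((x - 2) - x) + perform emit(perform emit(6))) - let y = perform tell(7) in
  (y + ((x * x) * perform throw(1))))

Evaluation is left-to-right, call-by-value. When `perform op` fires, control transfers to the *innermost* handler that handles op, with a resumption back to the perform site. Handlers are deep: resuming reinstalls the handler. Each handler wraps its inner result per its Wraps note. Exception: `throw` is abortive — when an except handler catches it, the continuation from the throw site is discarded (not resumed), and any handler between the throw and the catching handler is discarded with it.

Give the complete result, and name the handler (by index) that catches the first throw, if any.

Answer: 16 ; first throw caught by: H2

Evaluation trace:
emit(6) @ H0 ⇒ out+=6
emit(0) @ H0 ⇒ out+=0
tell(7) @ H1 ⇒ log+=7
throw(1) @ H2 caught ⇒ 16
= 16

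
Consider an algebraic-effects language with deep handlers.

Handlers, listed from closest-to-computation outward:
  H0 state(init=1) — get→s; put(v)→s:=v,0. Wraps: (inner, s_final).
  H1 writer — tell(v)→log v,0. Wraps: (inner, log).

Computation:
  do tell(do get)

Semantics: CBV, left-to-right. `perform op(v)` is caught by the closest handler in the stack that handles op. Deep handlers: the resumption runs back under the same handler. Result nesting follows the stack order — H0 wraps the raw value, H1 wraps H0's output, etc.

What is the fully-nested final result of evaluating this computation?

Step-by-step:
get @ H0 ⇒ 1
tell(1) @ H1 ⇒ log+=1
H0 returns (0, 1)
H1 returns ((0, 1), (1))
= ((0, 1), (1))

Answer: ((0, 1), (1))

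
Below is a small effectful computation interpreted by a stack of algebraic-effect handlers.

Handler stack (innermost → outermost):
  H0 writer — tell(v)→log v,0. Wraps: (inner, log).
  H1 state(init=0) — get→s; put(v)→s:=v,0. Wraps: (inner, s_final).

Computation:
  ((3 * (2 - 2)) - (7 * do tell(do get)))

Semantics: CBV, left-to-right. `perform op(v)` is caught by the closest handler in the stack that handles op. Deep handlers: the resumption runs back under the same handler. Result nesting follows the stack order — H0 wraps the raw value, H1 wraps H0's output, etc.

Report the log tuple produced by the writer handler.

Answer: (0)

Step-by-step:
get @ H1 ⇒ 0
tell(0) @ H0 ⇒ log+=0
H0 returns (0, (0))
H1 returns ((0, (0)), 0)
= ((0, (0)), 0)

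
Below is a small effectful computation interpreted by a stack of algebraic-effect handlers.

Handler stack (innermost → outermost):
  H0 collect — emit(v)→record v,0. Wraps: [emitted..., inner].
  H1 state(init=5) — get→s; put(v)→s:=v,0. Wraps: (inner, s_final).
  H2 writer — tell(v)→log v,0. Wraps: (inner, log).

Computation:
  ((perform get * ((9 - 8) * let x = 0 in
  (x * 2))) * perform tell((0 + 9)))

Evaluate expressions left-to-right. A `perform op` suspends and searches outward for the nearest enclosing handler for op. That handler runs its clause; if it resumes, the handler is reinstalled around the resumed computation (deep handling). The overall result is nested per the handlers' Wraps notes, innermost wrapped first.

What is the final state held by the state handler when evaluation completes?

Answer: 5

Step-by-step:
get @ H1 ⇒ 5
tell(9) @ H2 ⇒ log+=9
H0 returns [0]
H1 returns ([0], 5)
H2 returns (([0], 5), (9))
= (([0], 5), (9))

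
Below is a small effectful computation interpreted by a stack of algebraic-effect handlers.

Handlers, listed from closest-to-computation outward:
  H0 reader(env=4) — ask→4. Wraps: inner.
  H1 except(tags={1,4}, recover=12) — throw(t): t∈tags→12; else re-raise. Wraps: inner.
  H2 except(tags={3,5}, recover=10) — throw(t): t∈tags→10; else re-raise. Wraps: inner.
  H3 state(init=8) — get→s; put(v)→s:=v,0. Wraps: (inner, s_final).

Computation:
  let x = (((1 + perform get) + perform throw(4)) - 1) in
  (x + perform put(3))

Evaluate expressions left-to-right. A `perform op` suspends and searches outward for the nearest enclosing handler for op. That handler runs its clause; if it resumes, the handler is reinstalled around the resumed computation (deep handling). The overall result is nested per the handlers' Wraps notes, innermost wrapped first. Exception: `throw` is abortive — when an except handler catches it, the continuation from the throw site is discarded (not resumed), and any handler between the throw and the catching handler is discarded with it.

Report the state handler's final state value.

Answer: 8

Evaluation trace:
get @ H3 ⇒ 8
throw(4) @ H1 caught ⇒ 12
H2 returns 12
H3 returns (12, 8)
= (12, 8)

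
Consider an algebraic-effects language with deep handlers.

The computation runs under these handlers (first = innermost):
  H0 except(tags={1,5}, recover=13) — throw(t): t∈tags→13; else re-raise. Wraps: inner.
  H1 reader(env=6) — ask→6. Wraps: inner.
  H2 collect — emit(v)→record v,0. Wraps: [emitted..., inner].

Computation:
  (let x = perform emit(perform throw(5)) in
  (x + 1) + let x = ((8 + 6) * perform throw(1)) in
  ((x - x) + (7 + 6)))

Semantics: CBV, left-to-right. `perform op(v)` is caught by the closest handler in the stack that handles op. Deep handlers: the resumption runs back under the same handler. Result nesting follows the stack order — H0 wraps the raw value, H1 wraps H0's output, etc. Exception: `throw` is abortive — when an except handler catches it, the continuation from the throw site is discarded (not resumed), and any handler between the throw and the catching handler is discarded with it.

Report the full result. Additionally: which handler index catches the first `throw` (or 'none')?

Evaluation trace:
throw(5) @ H0 caught ⇒ 13
H1 returns 13
H2 returns [13]
= [13]

Answer: [13] ; first throw caught by: H0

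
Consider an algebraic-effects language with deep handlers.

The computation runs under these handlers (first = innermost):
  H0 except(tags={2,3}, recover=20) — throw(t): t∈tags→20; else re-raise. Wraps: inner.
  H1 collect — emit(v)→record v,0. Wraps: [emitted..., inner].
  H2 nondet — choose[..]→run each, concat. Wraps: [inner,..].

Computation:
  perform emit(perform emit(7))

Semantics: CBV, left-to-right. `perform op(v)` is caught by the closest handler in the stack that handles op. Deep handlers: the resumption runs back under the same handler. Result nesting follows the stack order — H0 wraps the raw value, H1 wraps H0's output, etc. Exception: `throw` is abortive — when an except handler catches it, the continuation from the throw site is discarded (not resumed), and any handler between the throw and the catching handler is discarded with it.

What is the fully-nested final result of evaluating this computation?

Step-by-step:
emit(7) @ H1 ⇒ out+=7
emit(0) @ H1 ⇒ out+=0
H0 returns 0
H1 returns [7, 0, 0]
H2 returns [[7, 0, 0]]
= [[7, 0, 0]]

Answer: [[7, 0, 0]]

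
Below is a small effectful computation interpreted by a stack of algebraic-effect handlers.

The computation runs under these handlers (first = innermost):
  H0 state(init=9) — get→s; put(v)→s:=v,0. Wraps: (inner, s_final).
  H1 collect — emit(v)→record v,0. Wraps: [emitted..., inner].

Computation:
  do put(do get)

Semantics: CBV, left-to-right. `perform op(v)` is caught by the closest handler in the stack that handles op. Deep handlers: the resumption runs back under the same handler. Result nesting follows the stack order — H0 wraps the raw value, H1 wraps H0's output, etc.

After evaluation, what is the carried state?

Step-by-step:
get @ H0 ⇒ 9
put(9) @ H0 ⇒ s:=9
H0 returns (0, 9)
H1 returns [(0, 9)]
= [(0, 9)]

Answer: 9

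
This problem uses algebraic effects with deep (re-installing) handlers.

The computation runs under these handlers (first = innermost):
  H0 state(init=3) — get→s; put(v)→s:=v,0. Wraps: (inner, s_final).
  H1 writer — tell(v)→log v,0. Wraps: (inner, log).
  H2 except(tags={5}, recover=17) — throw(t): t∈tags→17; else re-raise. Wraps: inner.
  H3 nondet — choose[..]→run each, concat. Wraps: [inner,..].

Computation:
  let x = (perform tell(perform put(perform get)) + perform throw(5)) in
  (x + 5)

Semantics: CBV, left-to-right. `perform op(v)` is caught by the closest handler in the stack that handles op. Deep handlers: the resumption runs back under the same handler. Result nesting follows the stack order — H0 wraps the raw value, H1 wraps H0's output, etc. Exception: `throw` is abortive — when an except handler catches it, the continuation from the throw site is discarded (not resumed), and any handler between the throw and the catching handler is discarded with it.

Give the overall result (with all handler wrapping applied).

Working:
get @ H0 ⇒ 3
put(3) @ H0 ⇒ s:=3
tell(0) @ H1 ⇒ log+=0
throw(5) @ H2 caught ⇒ 17
H3 returns [17]
= [17]

Answer: [17]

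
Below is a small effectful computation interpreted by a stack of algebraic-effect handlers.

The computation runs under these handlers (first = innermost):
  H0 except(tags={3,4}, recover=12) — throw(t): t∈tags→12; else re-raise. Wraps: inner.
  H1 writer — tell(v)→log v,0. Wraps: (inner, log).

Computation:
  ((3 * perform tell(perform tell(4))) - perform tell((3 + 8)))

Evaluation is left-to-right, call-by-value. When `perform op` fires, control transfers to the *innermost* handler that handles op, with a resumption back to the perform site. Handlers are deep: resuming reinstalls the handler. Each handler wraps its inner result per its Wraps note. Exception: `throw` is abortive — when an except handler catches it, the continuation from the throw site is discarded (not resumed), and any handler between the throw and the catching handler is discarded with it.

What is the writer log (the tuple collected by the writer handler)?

Answer: (4, 0, 11)

Step-by-step:
tell(4) @ H1 ⇒ log+=4
tell(0) @ H1 ⇒ log+=0
tell(11) @ H1 ⇒ log+=11
H0 returns 0
H1 returns (0, (4, 0, 11))
= (0, (4, 0, 11))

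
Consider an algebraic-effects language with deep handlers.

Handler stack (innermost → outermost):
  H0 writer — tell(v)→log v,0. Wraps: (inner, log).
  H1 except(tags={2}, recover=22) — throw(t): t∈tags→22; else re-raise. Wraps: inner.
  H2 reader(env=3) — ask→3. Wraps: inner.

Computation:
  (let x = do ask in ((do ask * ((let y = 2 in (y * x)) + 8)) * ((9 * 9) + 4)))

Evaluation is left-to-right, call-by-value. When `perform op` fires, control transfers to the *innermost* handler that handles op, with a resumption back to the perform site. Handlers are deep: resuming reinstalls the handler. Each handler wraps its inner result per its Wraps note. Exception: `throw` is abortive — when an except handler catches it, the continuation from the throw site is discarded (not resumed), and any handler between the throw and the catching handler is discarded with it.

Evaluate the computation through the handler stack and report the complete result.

Working:
ask @ H2 ⇒ 3
ask @ H2 ⇒ 3
H0 returns (3570, ())
H1 returns (3570, ())
H2 returns (3570, ())
= (3570, ())

Answer: (3570, ())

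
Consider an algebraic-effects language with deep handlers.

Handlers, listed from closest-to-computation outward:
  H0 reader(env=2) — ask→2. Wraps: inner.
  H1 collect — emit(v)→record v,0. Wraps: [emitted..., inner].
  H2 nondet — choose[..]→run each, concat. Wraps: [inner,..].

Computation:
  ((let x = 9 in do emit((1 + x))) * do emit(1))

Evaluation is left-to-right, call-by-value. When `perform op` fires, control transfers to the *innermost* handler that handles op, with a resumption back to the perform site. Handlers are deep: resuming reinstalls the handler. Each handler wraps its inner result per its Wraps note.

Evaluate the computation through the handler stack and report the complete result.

Answer: [[10, 1, 0]]

Evaluation trace:
emit(10) @ H1 ⇒ out+=10
emit(1) @ H1 ⇒ out+=1
H0 returns 0
H1 returns [10, 1, 0]
H2 returns [[10, 1, 0]]
= [[10, 1, 0]]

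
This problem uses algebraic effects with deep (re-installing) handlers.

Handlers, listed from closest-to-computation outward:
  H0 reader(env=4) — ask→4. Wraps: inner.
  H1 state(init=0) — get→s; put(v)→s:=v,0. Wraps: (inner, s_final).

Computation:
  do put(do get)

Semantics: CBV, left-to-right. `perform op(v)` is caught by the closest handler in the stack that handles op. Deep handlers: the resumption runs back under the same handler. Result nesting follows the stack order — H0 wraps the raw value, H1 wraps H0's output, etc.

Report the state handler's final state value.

Answer: 0

Working:
get @ H1 ⇒ 0
put(0) @ H1 ⇒ s:=0
H0 returns 0
H1 returns (0, 0)
= (0, 0)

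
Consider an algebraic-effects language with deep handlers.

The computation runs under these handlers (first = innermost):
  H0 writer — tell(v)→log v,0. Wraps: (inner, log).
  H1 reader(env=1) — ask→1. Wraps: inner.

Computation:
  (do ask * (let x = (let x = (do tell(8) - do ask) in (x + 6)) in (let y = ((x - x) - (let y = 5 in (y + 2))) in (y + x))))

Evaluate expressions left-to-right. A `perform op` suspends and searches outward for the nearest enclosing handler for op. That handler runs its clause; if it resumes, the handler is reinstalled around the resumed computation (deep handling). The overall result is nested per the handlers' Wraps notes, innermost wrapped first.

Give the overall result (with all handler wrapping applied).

Evaluation trace:
ask @ H1 ⇒ 1
tell(8) @ H0 ⇒ log+=8
ask @ H1 ⇒ 1
H0 returns (-2, (8))
H1 returns (-2, (8))
= (-2, (8))

Answer: (-2, (8))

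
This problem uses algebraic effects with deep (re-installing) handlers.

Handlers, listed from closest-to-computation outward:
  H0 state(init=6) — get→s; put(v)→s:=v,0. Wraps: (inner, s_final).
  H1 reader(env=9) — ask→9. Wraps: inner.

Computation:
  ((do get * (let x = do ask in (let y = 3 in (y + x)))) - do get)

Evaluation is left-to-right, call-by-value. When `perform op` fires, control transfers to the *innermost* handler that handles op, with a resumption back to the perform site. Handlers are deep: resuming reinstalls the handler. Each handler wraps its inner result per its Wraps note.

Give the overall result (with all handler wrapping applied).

Evaluation trace:
get @ H0 ⇒ 6
ask @ H1 ⇒ 9
get @ H0 ⇒ 6
H0 returns (66, 6)
H1 returns (66, 6)
= (66, 6)

Answer: (66, 6)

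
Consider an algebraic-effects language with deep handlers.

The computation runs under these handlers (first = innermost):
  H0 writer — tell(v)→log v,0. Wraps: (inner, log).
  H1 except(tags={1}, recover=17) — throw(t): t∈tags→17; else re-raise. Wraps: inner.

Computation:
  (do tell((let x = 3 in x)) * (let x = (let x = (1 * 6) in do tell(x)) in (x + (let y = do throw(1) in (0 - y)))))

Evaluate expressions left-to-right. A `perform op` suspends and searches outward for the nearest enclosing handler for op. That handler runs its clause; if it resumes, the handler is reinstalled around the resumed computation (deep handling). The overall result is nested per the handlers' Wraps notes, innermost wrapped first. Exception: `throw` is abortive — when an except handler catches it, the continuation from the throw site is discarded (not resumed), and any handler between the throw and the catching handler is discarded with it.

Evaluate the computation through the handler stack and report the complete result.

Answer: 17

Working:
tell(3) @ H0 ⇒ log+=3
tell(6) @ H0 ⇒ log+=6
throw(1) @ H1 caught ⇒ 17
= 17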